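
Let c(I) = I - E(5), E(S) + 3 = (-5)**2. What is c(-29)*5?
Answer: -255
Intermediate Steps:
E(S) = 22 (E(S) = -3 + (-5)**2 = -3 + 25 = 22)
c(I) = -22 + I (c(I) = I - 1*22 = I - 22 = -22 + I)
c(-29)*5 = (-22 - 29)*5 = -51*5 = -255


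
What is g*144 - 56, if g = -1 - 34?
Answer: -5096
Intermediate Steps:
g = -35
g*144 - 56 = -35*144 - 56 = -5040 - 56 = -5096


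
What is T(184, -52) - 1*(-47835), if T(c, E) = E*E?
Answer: 50539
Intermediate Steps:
T(c, E) = E**2
T(184, -52) - 1*(-47835) = (-52)**2 - 1*(-47835) = 2704 + 47835 = 50539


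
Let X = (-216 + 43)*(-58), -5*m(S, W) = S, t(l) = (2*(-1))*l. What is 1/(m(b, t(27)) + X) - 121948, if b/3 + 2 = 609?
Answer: -5896063847/48349 ≈ -1.2195e+5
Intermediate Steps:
t(l) = -2*l
b = 1821 (b = -6 + 3*609 = -6 + 1827 = 1821)
m(S, W) = -S/5
X = 10034 (X = -173*(-58) = 10034)
1/(m(b, t(27)) + X) - 121948 = 1/(-1/5*1821 + 10034) - 121948 = 1/(-1821/5 + 10034) - 121948 = 1/(48349/5) - 121948 = 5/48349 - 121948 = -5896063847/48349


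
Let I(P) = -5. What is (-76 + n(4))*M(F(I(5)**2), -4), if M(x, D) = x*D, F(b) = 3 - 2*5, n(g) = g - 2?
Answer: -2072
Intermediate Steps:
n(g) = -2 + g
F(b) = -7 (F(b) = 3 - 10 = -7)
M(x, D) = D*x
(-76 + n(4))*M(F(I(5)**2), -4) = (-76 + (-2 + 4))*(-4*(-7)) = (-76 + 2)*28 = -74*28 = -2072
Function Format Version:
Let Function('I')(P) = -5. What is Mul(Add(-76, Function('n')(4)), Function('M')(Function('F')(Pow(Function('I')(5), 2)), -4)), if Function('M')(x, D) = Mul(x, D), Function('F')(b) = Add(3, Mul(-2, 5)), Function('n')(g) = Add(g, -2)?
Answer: -2072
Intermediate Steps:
Function('n')(g) = Add(-2, g)
Function('F')(b) = -7 (Function('F')(b) = Add(3, -10) = -7)
Function('M')(x, D) = Mul(D, x)
Mul(Add(-76, Function('n')(4)), Function('M')(Function('F')(Pow(Function('I')(5), 2)), -4)) = Mul(Add(-76, Add(-2, 4)), Mul(-4, -7)) = Mul(Add(-76, 2), 28) = Mul(-74, 28) = -2072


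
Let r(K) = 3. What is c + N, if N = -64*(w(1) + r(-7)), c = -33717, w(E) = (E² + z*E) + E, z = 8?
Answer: -34549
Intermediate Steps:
w(E) = E² + 9*E (w(E) = (E² + 8*E) + E = E² + 9*E)
N = -832 (N = -64*(1*(9 + 1) + 3) = -64*(1*10 + 3) = -64*(10 + 3) = -64*13 = -832)
c + N = -33717 - 832 = -34549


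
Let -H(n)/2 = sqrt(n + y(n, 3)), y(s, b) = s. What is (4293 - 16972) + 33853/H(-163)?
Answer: -12679 + 33853*I*sqrt(326)/652 ≈ -12679.0 + 937.47*I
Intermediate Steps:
H(n) = -2*sqrt(2)*sqrt(n) (H(n) = -2*sqrt(n + n) = -2*sqrt(2)*sqrt(n))
(4293 - 16972) + 33853/H(-163) = (4293 - 16972) + 33853/((-2*sqrt(2)*sqrt(-163))) = -12679 + 33853/((-2*sqrt(2)*I*sqrt(163))) = -12679 + 33853/((-2*I*sqrt(326))) = -12679 + 33853*(I*sqrt(326)/652) = -12679 + 33853*I*sqrt(326)/652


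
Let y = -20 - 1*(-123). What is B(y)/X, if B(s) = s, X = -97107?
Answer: -103/97107 ≈ -0.0010607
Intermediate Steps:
y = 103 (y = -20 + 123 = 103)
B(y)/X = 103/(-97107) = 103*(-1/97107) = -103/97107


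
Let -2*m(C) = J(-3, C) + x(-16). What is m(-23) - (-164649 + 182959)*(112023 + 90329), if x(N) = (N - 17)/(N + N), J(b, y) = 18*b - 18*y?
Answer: -237124179233/64 ≈ -3.7051e+9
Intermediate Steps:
J(b, y) = -18*y + 18*b
x(N) = (-17 + N)/(2*N) (x(N) = (-17 + N)/((2*N)) = (-17 + N)*(1/(2*N)) = (-17 + N)/(2*N))
m(C) = 1695/64 + 9*C (m(C) = -((-18*C + 18*(-3)) + (½)*(-17 - 16)/(-16))/2 = -((-18*C - 54) + (½)*(-1/16)*(-33))/2 = -((-54 - 18*C) + 33/32)/2 = -(-1695/32 - 18*C)/2 = 1695/64 + 9*C)
m(-23) - (-164649 + 182959)*(112023 + 90329) = (1695/64 + 9*(-23)) - (-164649 + 182959)*(112023 + 90329) = (1695/64 - 207) - 18310*202352 = -11553/64 - 1*3705065120 = -11553/64 - 3705065120 = -237124179233/64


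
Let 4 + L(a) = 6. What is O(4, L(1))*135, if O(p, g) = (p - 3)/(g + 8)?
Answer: 27/2 ≈ 13.500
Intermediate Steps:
L(a) = 2 (L(a) = -4 + 6 = 2)
O(p, g) = (-3 + p)/(8 + g)
O(4, L(1))*135 = ((-3 + 4)/(8 + 2))*135 = (1/10)*135 = ((⅒)*1)*135 = (⅒)*135 = 27/2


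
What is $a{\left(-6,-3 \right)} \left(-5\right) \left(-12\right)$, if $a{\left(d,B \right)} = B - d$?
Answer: $180$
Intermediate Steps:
$a{\left(-6,-3 \right)} \left(-5\right) \left(-12\right) = \left(-3 - -6\right) \left(-5\right) \left(-12\right) = \left(-3 + 6\right) \left(-5\right) \left(-12\right) = 3 \left(-5\right) \left(-12\right) = \left(-15\right) \left(-12\right) = 180$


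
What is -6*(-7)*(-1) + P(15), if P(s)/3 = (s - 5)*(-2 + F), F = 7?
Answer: 108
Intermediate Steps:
P(s) = -75 + 15*s (P(s) = 3*((s - 5)*(-2 + 7)) = 3*((-5 + s)*5) = 3*(-25 + 5*s) = -75 + 15*s)
-6*(-7)*(-1) + P(15) = -6*(-7)*(-1) + (-75 + 15*15) = 42*(-1) + (-75 + 225) = -42 + 150 = 108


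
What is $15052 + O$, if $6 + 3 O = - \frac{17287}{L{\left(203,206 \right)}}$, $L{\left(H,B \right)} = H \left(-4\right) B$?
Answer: $\frac{7552348087}{501816} \approx 15050.0$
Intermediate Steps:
$L{\left(H,B \right)} = - 4 B H$ ($L{\left(H,B \right)} = - 4 H B = - 4 B H$)
$O = - \frac{986345}{501816}$ ($O = -2 + \frac{\left(-17287\right) \frac{1}{\left(-4\right) 206 \cdot 203}}{3} = -2 + \frac{\left(-17287\right) \frac{1}{-167272}}{3} = -2 + \frac{\left(-17287\right) \left(- \frac{1}{167272}\right)}{3} = -2 + \frac{1}{3} \cdot \frac{17287}{167272} = -2 + \frac{17287}{501816} = - \frac{986345}{501816} \approx -1.9656$)
$15052 + O = 15052 - \frac{986345}{501816} = \frac{7552348087}{501816}$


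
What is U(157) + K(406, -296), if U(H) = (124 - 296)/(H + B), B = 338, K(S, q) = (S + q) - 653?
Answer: -268957/495 ≈ -543.35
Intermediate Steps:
K(S, q) = -653 + S + q
U(H) = -172/(338 + H) (U(H) = (124 - 296)/(H + 338) = -172/(338 + H))
U(157) + K(406, -296) = -172/(338 + 157) + (-653 + 406 - 296) = -172/495 - 543 = -268957/495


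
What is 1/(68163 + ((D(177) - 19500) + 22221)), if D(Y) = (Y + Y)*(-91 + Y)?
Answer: 1/101328 ≈ 9.8689e-6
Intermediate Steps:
D(Y) = 2*Y*(-91 + Y) (D(Y) = (2*Y)*(-91 + Y) = 2*Y*(-91 + Y))
1/(68163 + ((D(177) - 19500) + 22221)) = 1/(68163 + ((2*177*(-91 + 177) - 19500) + 22221)) = 1/(68163 + ((2*177*86 - 19500) + 22221)) = 1/(68163 + ((30444 - 19500) + 22221)) = 1/(68163 + (10944 + 22221)) = 1/(68163 + 33165) = 1/101328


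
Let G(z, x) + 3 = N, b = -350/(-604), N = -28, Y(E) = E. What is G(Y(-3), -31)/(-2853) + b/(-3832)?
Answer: 35375909/3301674192 ≈ 0.010715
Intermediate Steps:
b = 175/302 (b = -350*(-1/604) = 175/302 ≈ 0.57947)
G(z, x) = -31 (G(z, x) = -3 - 28 = -31)
G(Y(-3), -31)/(-2853) + b/(-3832) = -31/(-2853) + (175/302)/(-3832) = -31*(-1/2853) + (175/302)*(-1/3832) = 31/2853 - 175/1157264 = 35375909/3301674192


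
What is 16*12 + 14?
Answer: 206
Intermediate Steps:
16*12 + 14 = 192 + 14 = 206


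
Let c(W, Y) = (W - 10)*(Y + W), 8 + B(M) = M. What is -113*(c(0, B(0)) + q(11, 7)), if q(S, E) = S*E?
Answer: -17741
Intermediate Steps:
q(S, E) = E*S
B(M) = -8 + M
c(W, Y) = (-10 + W)*(W + Y)
-113*(c(0, B(0)) + q(11, 7)) = -113*((0² - 10*0 - 10*(-8 + 0) + 0*(-8 + 0)) + 7*11) = -113*((0 + 0 - 10*(-8) + 0*(-8)) + 77) = -113*((0 + 0 + 80 + 0) + 77) = -113*(80 + 77) = -113*157 = -17741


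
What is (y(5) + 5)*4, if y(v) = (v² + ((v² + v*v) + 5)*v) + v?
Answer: 1240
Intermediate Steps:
y(v) = v + v² + v*(5 + 2*v²) (y(v) = (v² + ((v² + v²) + 5)*v) + v = (v² + (2*v² + 5)*v) + v = (v² + (5 + 2*v²)*v) + v = (v² + v*(5 + 2*v²)) + v = v + v² + v*(5 + 2*v²))
(y(5) + 5)*4 = (5*(6 + 5 + 2*5²) + 5)*4 = (5*(6 + 5 + 2*25) + 5)*4 = (5*(6 + 5 + 50) + 5)*4 = (5*61 + 5)*4 = (305 + 5)*4 = 310*4 = 1240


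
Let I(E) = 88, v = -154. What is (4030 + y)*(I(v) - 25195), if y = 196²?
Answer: -1065691722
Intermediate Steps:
y = 38416
(4030 + y)*(I(v) - 25195) = (4030 + 38416)*(88 - 25195) = 42446*(-25107) = -1065691722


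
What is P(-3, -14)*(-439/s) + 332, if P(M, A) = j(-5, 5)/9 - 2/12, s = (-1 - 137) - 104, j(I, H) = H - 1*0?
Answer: 1449265/4356 ≈ 332.71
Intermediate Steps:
j(I, H) = H (j(I, H) = H + 0 = H)
s = -242 (s = -138 - 104 = -242)
P(M, A) = 7/18 (P(M, A) = 5/9 - 2/12 = 5*(⅑) - 2*1/12 = 5/9 - ⅙ = 7/18)
P(-3, -14)*(-439/s) + 332 = 7*(-439/(-242))/18 + 332 = 7*(-439*(-1/242))/18 + 332 = (7/18)*(439/242) + 332 = 3073/4356 + 332 = 1449265/4356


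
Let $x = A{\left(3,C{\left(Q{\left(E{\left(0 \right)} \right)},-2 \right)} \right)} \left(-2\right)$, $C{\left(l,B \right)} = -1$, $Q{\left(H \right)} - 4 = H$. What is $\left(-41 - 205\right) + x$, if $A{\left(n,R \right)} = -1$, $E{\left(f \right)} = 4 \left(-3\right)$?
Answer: $-244$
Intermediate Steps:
$E{\left(f \right)} = -12$
$Q{\left(H \right)} = 4 + H$
$x = 2$ ($x = \left(-1\right) \left(-2\right) = 2$)
$\left(-41 - 205\right) + x = \left(-41 - 205\right) + 2 = -246 + 2 = -244$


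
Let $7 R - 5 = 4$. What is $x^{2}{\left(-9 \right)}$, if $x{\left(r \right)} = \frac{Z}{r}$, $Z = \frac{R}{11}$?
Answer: $\frac{1}{5929} \approx 0.00016866$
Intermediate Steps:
$R = \frac{9}{7}$ ($R = \frac{5}{7} + \frac{1}{7} \cdot 4 = \frac{5}{7} + \frac{4}{7} = \frac{9}{7} \approx 1.2857$)
$Z = \frac{9}{77}$ ($Z = \frac{9}{7 \cdot 11} = \frac{9}{7} \cdot \frac{1}{11} = \frac{9}{77} \approx 0.11688$)
$x{\left(r \right)} = \frac{9}{77 r}$
$x^{2}{\left(-9 \right)} = \left(\frac{9}{77 \left(-9\right)}\right)^{2} = \left(\frac{9}{77} \left(- \frac{1}{9}\right)\right)^{2} = \left(- \frac{1}{77}\right)^{2} = \frac{1}{5929}$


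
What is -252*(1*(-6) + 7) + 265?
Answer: 13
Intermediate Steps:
-252*(1*(-6) + 7) + 265 = -252*(-6 + 7) + 265 = -252*1 + 265 = -252 + 265 = 13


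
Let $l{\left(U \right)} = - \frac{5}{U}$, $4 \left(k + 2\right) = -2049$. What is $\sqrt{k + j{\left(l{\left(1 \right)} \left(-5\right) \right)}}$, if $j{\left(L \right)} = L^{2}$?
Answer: $\frac{\sqrt{443}}{2} \approx 10.524$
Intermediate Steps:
$k = - \frac{2057}{4}$ ($k = -2 + \frac{1}{4} \left(-2049\right) = -2 - \frac{2049}{4} = - \frac{2057}{4} \approx -514.25$)
$\sqrt{k + j{\left(l{\left(1 \right)} \left(-5\right) \right)}} = \sqrt{- \frac{2057}{4} + \left(- \frac{5}{1} \left(-5\right)\right)^{2}} = \sqrt{- \frac{2057}{4} + \left(\left(-5\right) 1 \left(-5\right)\right)^{2}} = \sqrt{- \frac{2057}{4} + \left(\left(-5\right) \left(-5\right)\right)^{2}} = \sqrt{- \frac{2057}{4} + 25^{2}} = \sqrt{- \frac{2057}{4} + 625} = \sqrt{\frac{443}{4}} = \frac{\sqrt{443}}{2}$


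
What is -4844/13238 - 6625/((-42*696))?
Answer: -26949029/193486608 ≈ -0.13928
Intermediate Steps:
-4844/13238 - 6625/((-42*696)) = -4844*1/13238 - 6625/(-29232) = -2422/6619 - 6625*(-1/29232) = -2422/6619 + 6625/29232 = -26949029/193486608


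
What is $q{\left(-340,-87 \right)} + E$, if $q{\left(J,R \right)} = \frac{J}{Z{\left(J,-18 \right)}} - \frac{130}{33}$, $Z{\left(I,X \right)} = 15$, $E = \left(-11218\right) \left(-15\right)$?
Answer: $\frac{5552032}{33} \approx 1.6824 \cdot 10^{5}$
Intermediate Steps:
$E = 168270$
$q{\left(J,R \right)} = - \frac{130}{33} + \frac{J}{15}$ ($q{\left(J,R \right)} = \frac{J}{15} - \frac{130}{33} = - \frac{130}{33} + \frac{J}{15}$)
$q{\left(-340,-87 \right)} + E = \left(- \frac{130}{33} + \frac{1}{15} \left(-340\right)\right) + 168270 = \left(- \frac{130}{33} - \frac{68}{3}\right) + 168270 = - \frac{878}{33} + 168270 = \frac{5552032}{33}$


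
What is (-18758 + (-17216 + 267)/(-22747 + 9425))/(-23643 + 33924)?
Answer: -249877127/136963482 ≈ -1.8244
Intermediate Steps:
(-18758 + (-17216 + 267)/(-22747 + 9425))/(-23643 + 33924) = (-18758 - 16949/(-13322))/10281 = (-18758 - 16949*(-1/13322))*(1/10281) = (-18758 + 16949/13322)*(1/10281) = -249877127/13322*1/10281 = -249877127/136963482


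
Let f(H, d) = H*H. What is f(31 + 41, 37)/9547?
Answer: 5184/9547 ≈ 0.54300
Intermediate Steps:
f(H, d) = H²
f(31 + 41, 37)/9547 = (31 + 41)²/9547 = 72²*(1/9547) = 5184*(1/9547) = 5184/9547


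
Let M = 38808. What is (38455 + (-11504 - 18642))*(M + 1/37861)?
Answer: 12208494205901/37861 ≈ 3.2246e+8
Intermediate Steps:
(38455 + (-11504 - 18642))*(M + 1/37861) = (38455 + (-11504 - 18642))*(38808 + 1/37861) = (38455 - 30146)*(38808 + 1/37861) = 8309*(1469309689/37861) = 12208494205901/37861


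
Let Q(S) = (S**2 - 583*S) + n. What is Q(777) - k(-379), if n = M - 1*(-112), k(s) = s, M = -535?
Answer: 150694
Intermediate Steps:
n = -423 (n = -535 - 1*(-112) = -535 + 112 = -423)
Q(S) = -423 + S**2 - 583*S (Q(S) = (S**2 - 583*S) - 423 = -423 + S**2 - 583*S)
Q(777) - k(-379) = (-423 + 777**2 - 583*777) - 1*(-379) = (-423 + 603729 - 452991) + 379 = 150315 + 379 = 150694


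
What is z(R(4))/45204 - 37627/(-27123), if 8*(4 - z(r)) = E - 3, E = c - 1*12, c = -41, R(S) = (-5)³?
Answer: 189021029/136229788 ≈ 1.3875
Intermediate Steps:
R(S) = -125
E = -53 (E = -41 - 1*12 = -41 - 12 = -53)
z(r) = 11 (z(r) = 4 - (-53 - 3)/8 = 4 - ⅛*(-56) = 4 + 7 = 11)
z(R(4))/45204 - 37627/(-27123) = 11/45204 - 37627/(-27123) = 11*(1/45204) - 37627*(-1/27123) = 11/45204 + 37627/27123 = 189021029/136229788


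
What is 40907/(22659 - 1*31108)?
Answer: -40907/8449 ≈ -4.8416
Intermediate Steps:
40907/(22659 - 1*31108) = 40907/(22659 - 31108) = 40907/(-8449) = 40907*(-1/8449) = -40907/8449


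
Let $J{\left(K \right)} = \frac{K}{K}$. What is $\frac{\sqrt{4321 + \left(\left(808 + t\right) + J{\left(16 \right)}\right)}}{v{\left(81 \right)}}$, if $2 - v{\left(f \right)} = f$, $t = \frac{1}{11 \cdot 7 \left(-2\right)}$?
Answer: $- \frac{\sqrt{121662926}}{12166} \approx -0.90663$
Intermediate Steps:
$t = - \frac{1}{154}$ ($t = \frac{1}{77 \left(-2\right)} = \frac{1}{-154} = - \frac{1}{154} \approx -0.0064935$)
$J{\left(K \right)} = 1$
$v{\left(f \right)} = 2 - f$
$\frac{\sqrt{4321 + \left(\left(808 + t\right) + J{\left(16 \right)}\right)}}{v{\left(81 \right)}} = \frac{\sqrt{4321 + \left(\left(808 - \frac{1}{154}\right) + 1\right)}}{2 - 81} = \frac{\sqrt{4321 + \left(\frac{124431}{154} + 1\right)}}{2 - 81} = \frac{\sqrt{4321 + \frac{124585}{154}}}{-79} = \sqrt{\frac{790019}{154}} \left(- \frac{1}{79}\right) = \frac{\sqrt{121662926}}{154} \left(- \frac{1}{79}\right) = - \frac{\sqrt{121662926}}{12166}$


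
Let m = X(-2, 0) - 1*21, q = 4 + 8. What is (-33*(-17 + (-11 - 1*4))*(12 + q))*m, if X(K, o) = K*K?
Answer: -430848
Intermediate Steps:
q = 12
X(K, o) = K**2
m = -17 (m = (-2)**2 - 1*21 = 4 - 21 = -17)
(-33*(-17 + (-11 - 1*4))*(12 + q))*m = -33*(-17 + (-11 - 1*4))*(12 + 12)*(-17) = -33*(-17 + (-11 - 4))*24*(-17) = -33*(-17 - 15)*24*(-17) = -(-1056)*24*(-17) = -33*(-768)*(-17) = 25344*(-17) = -430848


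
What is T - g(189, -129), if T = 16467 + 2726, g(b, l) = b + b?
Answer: 18815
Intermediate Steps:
g(b, l) = 2*b
T = 19193
T - g(189, -129) = 19193 - 2*189 = 19193 - 1*378 = 19193 - 378 = 18815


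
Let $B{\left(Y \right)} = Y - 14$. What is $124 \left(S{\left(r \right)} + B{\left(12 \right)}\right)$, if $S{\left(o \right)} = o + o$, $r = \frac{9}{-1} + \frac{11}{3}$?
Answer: $- \frac{4712}{3} \approx -1570.7$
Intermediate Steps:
$r = - \frac{16}{3}$ ($r = 9 \left(-1\right) + 11 \cdot \frac{1}{3} = -9 + \frac{11}{3} = - \frac{16}{3} \approx -5.3333$)
$S{\left(o \right)} = 2 o$
$B{\left(Y \right)} = -14 + Y$
$124 \left(S{\left(r \right)} + B{\left(12 \right)}\right) = 124 \left(2 \left(- \frac{16}{3}\right) + \left(-14 + 12\right)\right) = 124 \left(- \frac{32}{3} - 2\right) = 124 \left(- \frac{38}{3}\right) = - \frac{4712}{3}$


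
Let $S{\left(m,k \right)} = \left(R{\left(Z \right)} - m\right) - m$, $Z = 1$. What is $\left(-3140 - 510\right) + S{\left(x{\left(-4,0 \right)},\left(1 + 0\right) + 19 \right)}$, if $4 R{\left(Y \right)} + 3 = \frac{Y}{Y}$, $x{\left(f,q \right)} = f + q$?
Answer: $- \frac{7285}{2} \approx -3642.5$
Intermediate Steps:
$R{\left(Y \right)} = - \frac{1}{2}$ ($R{\left(Y \right)} = - \frac{3}{4} + \frac{Y \frac{1}{Y}}{4} = - \frac{3}{4} + \frac{1}{4} \cdot 1 = - \frac{3}{4} + \frac{1}{4} = - \frac{1}{2}$)
$S{\left(m,k \right)} = - \frac{1}{2} - 2 m$ ($S{\left(m,k \right)} = \left(- \frac{1}{2} - m\right) - m = - \frac{1}{2} - 2 m$)
$\left(-3140 - 510\right) + S{\left(x{\left(-4,0 \right)},\left(1 + 0\right) + 19 \right)} = \left(-3140 - 510\right) - \left(\frac{1}{2} + 2 \left(-4 + 0\right)\right) = -3650 - - \frac{15}{2} = -3650 + \left(- \frac{1}{2} + 8\right) = -3650 + \frac{15}{2} = - \frac{7285}{2}$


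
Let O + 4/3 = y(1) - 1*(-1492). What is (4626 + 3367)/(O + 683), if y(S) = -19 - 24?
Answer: 23979/6392 ≈ 3.7514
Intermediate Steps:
y(S) = -43
O = 4343/3 (O = -4/3 + (-43 - 1*(-1492)) = -4/3 + (-43 + 1492) = -4/3 + 1449 = 4343/3 ≈ 1447.7)
(4626 + 3367)/(O + 683) = (4626 + 3367)/(4343/3 + 683) = 7993/(6392/3) = 7993*(3/6392) = 23979/6392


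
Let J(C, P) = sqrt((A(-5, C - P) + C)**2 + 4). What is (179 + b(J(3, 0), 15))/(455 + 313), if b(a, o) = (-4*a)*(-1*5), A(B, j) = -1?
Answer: 179/768 + 5*sqrt(2)/96 ≈ 0.30673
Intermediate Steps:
J(C, P) = sqrt(4 + (-1 + C)**2) (J(C, P) = sqrt((-1 + C)**2 + 4) = sqrt(4 + (-1 + C)**2))
b(a, o) = 20*a (b(a, o) = -4*a*(-5) = 20*a)
(179 + b(J(3, 0), 15))/(455 + 313) = (179 + 20*sqrt(4 + (-1 + 3)**2))/(455 + 313) = (179 + 20*sqrt(4 + 2**2))/768 = (179 + 20*sqrt(4 + 4))*(1/768) = (179 + 20*sqrt(8))*(1/768) = (179 + 20*(2*sqrt(2)))*(1/768) = (179 + 40*sqrt(2))*(1/768) = 179/768 + 5*sqrt(2)/96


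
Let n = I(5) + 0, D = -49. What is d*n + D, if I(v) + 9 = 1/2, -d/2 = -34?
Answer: -627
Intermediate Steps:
d = 68 (d = -2*(-34) = 68)
I(v) = -17/2 (I(v) = -9 + 1/2 = -17/2)
n = -17/2 (n = -17/2 + 0 = -17/2 ≈ -8.5000)
d*n + D = 68*(-17/2) - 49 = -578 - 49 = -627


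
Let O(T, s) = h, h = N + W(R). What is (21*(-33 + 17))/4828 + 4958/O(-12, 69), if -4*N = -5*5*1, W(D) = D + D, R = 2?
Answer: 23933780/49487 ≈ 483.64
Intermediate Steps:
W(D) = 2*D
N = 25/4 (N = -(-5*5)/4 = -(-25)/4 = -1/4*(-25) = 25/4 ≈ 6.2500)
h = 41/4 (h = 25/4 + 2*2 = 25/4 + 4 = 41/4 ≈ 10.250)
O(T, s) = 41/4
(21*(-33 + 17))/4828 + 4958/O(-12, 69) = (21*(-33 + 17))/4828 + 4958/(41/4) = (21*(-16))*(1/4828) + 4958*(4/41) = -336*1/4828 + 19832/41 = -84/1207 + 19832/41 = 23933780/49487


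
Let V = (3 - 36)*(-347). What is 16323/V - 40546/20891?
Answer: -41096151/79740947 ≈ -0.51537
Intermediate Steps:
V = 11451 (V = -33*(-347) = 11451)
16323/V - 40546/20891 = 16323/11451 - 40546/20891 = 16323*(1/11451) - 40546*1/20891 = 5441/3817 - 40546/20891 = -41096151/79740947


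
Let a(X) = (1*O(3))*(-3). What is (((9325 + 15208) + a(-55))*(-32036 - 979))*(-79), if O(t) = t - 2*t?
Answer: 64010076270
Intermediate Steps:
O(t) = -t
a(X) = 9 (a(X) = (1*(-1*3))*(-3) = (1*(-3))*(-3) = -3*(-3) = 9)
(((9325 + 15208) + a(-55))*(-32036 - 979))*(-79) = (((9325 + 15208) + 9)*(-32036 - 979))*(-79) = ((24533 + 9)*(-33015))*(-79) = (24542*(-33015))*(-79) = -810254130*(-79) = 64010076270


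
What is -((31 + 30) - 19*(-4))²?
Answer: -18769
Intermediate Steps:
-((31 + 30) - 19*(-4))² = -(61 + 76)² = -1*137² = -1*18769 = -18769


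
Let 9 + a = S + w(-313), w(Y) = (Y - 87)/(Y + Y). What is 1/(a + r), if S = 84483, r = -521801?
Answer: -313/136883151 ≈ -2.2866e-6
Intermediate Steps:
w(Y) = (-87 + Y)/(2*Y) (w(Y) = (-87 + Y)/((2*Y)) = (-87 + Y)*(1/(2*Y)) = (-87 + Y)/(2*Y))
a = 26440562/313 (a = -9 + (84483 + (½)*(-87 - 313)/(-313)) = -9 + (84483 + (½)*(-1/313)*(-400)) = -9 + (84483 + 200/313) = -9 + 26443379/313 = 26440562/313 ≈ 84475.)
1/(a + r) = 1/(26440562/313 - 521801) = 1/(-136883151/313) = -313/136883151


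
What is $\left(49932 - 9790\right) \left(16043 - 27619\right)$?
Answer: $-464683792$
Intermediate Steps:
$\left(49932 - 9790\right) \left(16043 - 27619\right) = 40142 \left(-11576\right) = -464683792$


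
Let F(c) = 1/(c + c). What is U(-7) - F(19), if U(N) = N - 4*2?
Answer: -571/38 ≈ -15.026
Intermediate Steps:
U(N) = -8 + N (U(N) = N - 8 = -8 + N)
F(c) = 1/(2*c)
U(-7) - F(19) = (-8 - 7) - 1/(2*19) = -15 - 1/(2*19) = -15 - 1*1/38 = -15 - 1/38 = -571/38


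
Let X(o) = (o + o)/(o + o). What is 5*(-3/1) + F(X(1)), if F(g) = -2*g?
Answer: -17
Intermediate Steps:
X(o) = 1 (X(o) = (2*o)/((2*o)) = (2*o)*(1/(2*o)) = 1)
5*(-3/1) + F(X(1)) = 5*(-3/1) - 2*1 = 5*(-3*1) - 2 = 5*(-3) - 2 = -15 - 2 = -17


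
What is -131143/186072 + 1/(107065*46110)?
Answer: -107903742361063/153099022855800 ≈ -0.70480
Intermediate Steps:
-131143/186072 + 1/(107065*46110) = -131143*1/186072 + (1/107065)*(1/46110) = -131143/186072 + 1/4936767150 = -107903742361063/153099022855800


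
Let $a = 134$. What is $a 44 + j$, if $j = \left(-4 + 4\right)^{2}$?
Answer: $5896$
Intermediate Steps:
$j = 0$ ($j = 0^{2} = 0$)
$a 44 + j = 134 \cdot 44 + 0 = 5896 + 0 = 5896$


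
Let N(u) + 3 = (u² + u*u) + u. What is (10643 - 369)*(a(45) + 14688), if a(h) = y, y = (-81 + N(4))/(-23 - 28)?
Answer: 2565541088/17 ≈ 1.5091e+8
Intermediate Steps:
N(u) = -3 + u + 2*u² (N(u) = -3 + ((u² + u*u) + u) = -3 + ((u² + u²) + u) = -3 + (2*u² + u) = -3 + (u + 2*u²) = -3 + u + 2*u²)
y = 16/17 (y = (-81 + (-3 + 4 + 2*4²))/(-23 - 28) = (-81 + (-3 + 4 + 2*16))/(-51) = (-81 + (-3 + 4 + 32))*(-1/51) = (-81 + 33)*(-1/51) = -48*(-1/51) = 16/17 ≈ 0.94118)
a(h) = 16/17
(10643 - 369)*(a(45) + 14688) = (10643 - 369)*(16/17 + 14688) = 10274*(249712/17) = 2565541088/17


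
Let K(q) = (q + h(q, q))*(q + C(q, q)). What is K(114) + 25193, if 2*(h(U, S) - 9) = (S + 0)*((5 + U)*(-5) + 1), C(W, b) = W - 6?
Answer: -7463977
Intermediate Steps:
C(W, b) = -6 + W
h(U, S) = 9 + S*(-24 - 5*U)/2 (h(U, S) = 9 + ((S + 0)*((5 + U)*(-5) + 1))/2 = 9 + (S*((-25 - 5*U) + 1))/2 = 9 + (S*(-24 - 5*U))/2 = 9 + S*(-24 - 5*U)/2)
K(q) = (-6 + 2*q)*(9 - 11*q - 5*q**2/2) (K(q) = (q + (9 - 12*q - 5*q*q/2))*(q + (-6 + q)) = (q + (9 - 12*q - 5*q**2/2))*(-6 + 2*q) = (9 - 11*q - 5*q**2/2)*(-6 + 2*q) = (-6 + 2*q)*(9 - 11*q - 5*q**2/2))
K(114) + 25193 = (-54 - 7*114**2 - 5*114**3 + 84*114) + 25193 = (-54 - 7*12996 - 5*1481544 + 9576) + 25193 = (-54 - 90972 - 7407720 + 9576) + 25193 = -7489170 + 25193 = -7463977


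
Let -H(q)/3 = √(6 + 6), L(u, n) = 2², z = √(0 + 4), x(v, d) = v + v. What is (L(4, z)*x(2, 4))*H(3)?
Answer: -96*√3 ≈ -166.28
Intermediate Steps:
x(v, d) = 2*v
z = 2 (z = √4 = 2)
L(u, n) = 4
H(q) = -6*√3 (H(q) = -3*√(6 + 6) = -6*√3)
(L(4, z)*x(2, 4))*H(3) = (4*(2*2))*(-6*√3) = (4*4)*(-6*√3) = 16*(-6*√3) = -96*√3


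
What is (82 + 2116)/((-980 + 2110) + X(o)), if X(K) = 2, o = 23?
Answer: 1099/566 ≈ 1.9417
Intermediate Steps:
(82 + 2116)/((-980 + 2110) + X(o)) = (82 + 2116)/((-980 + 2110) + 2) = 2198/(1130 + 2) = 2198/1132 = 2198*(1/1132) = 1099/566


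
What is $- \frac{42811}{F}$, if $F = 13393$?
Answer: $- \frac{42811}{13393} \approx -3.1965$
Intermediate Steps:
$- \frac{42811}{F} = - \frac{42811}{13393}$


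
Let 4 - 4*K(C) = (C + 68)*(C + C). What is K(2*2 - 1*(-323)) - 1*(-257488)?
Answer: 385813/2 ≈ 1.9291e+5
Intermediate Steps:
K(C) = 1 - C*(68 + C)/2 (K(C) = 1 - (C + 68)*(C + C)/4 = 1 - (68 + C)*2*C/4 = 1 - C*(68 + C)/2)
K(2*2 - 1*(-323)) - 1*(-257488) = (1 - 34*(2*2 - 1*(-323)) - (2*2 - 1*(-323))**2/2) - 1*(-257488) = (1 - 34*(4 + 323) - (4 + 323)**2/2) + 257488 = (1 - 34*327 - 1/2*327**2) + 257488 = (1 - 11118 - 1/2*106929) + 257488 = (1 - 11118 - 106929/2) + 257488 = -129163/2 + 257488 = 385813/2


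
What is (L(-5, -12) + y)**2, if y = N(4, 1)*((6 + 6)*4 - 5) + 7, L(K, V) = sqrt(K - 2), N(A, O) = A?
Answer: (179 + I*sqrt(7))**2 ≈ 32034.0 + 947.18*I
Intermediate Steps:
L(K, V) = sqrt(-2 + K)
y = 179 (y = 4*((6 + 6)*4 - 5) + 7 = 4*(12*4 - 5) + 7 = 4*(48 - 5) + 7 = 4*43 + 7 = 172 + 7 = 179)
(L(-5, -12) + y)**2 = (sqrt(-2 - 5) + 179)**2 = (sqrt(-7) + 179)**2 = (I*sqrt(7) + 179)**2 = (179 + I*sqrt(7))**2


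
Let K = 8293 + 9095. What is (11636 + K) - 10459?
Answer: 18565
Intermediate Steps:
K = 17388
(11636 + K) - 10459 = (11636 + 17388) - 10459 = 29024 - 10459 = 18565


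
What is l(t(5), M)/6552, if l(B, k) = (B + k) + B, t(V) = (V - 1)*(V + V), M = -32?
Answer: 2/273 ≈ 0.0073260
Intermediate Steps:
t(V) = 2*V*(-1 + V) (t(V) = (-1 + V)*(2*V) = 2*V*(-1 + V))
l(B, k) = k + 2*B
l(t(5), M)/6552 = (-32 + 2*(2*5*(-1 + 5)))/6552 = (-32 + 2*(2*5*4))*(1/6552) = (-32 + 2*40)*(1/6552) = (-32 + 80)*(1/6552) = 48*(1/6552) = 2/273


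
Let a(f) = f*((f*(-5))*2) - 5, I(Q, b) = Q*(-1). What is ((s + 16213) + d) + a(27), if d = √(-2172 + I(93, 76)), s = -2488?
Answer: 6430 + I*√2265 ≈ 6430.0 + 47.592*I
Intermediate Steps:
I(Q, b) = -Q
d = I*√2265 (d = √(-2172 - 1*93) = √(-2172 - 93) = √(-2265) = I*√2265 ≈ 47.592*I)
a(f) = -5 - 10*f² (a(f) = f*(-5*f*2) - 5 = f*(-10*f) - 5 = -10*f² - 5 = -5 - 10*f²)
((s + 16213) + d) + a(27) = ((-2488 + 16213) + I*√2265) + (-5 - 10*27²) = (13725 + I*√2265) + (-5 - 10*729) = (13725 + I*√2265) + (-5 - 7290) = (13725 + I*√2265) - 7295 = 6430 + I*√2265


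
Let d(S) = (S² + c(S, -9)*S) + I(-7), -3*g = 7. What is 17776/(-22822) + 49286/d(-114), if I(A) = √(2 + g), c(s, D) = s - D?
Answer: 25503123857836/21337468484759 - 49286*I*√3/1869903469 ≈ 1.1952 - 4.5653e-5*I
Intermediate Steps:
g = -7/3 (g = -⅓*7 = -7/3 ≈ -2.3333)
I(A) = I*√3/3 (I(A) = √(2 - 7/3) = √(-⅓) = I*√3/3)
d(S) = S² + S*(9 + S) + I*√3/3 (d(S) = (S² + (S - 1*(-9))*S) + I*√3/3 = (S² + (S + 9)*S) + I*√3/3 = (S² + (9 + S)*S) + I*√3/3 = (S² + S*(9 + S)) + I*√3/3 = S² + S*(9 + S) + I*√3/3)
17776/(-22822) + 49286/d(-114) = 17776/(-22822) + 49286/(2*(-114)² + 9*(-114) + I*√3/3) = 17776*(-1/22822) + 49286/(2*12996 - 1026 + I*√3/3) = -8888/11411 + 49286/(25992 - 1026 + I*√3/3) = -8888/11411 + 49286/(24966 + I*√3/3)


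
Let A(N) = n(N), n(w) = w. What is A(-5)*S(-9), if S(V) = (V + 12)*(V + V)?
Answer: 270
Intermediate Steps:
A(N) = N
S(V) = 2*V*(12 + V) (S(V) = (12 + V)*(2*V) = 2*V*(12 + V))
A(-5)*S(-9) = -10*(-9)*(12 - 9) = -10*(-9)*3 = -5*(-54) = 270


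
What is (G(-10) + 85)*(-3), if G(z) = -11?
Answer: -222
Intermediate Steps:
(G(-10) + 85)*(-3) = (-11 + 85)*(-3) = 74*(-3) = -222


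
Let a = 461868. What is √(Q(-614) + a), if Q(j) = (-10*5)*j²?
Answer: 2*I*√4596983 ≈ 4288.1*I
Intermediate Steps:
Q(j) = -50*j²
√(Q(-614) + a) = √(-50*(-614)² + 461868) = √(-50*376996 + 461868) = √(-18849800 + 461868) = √(-18387932) = 2*I*√4596983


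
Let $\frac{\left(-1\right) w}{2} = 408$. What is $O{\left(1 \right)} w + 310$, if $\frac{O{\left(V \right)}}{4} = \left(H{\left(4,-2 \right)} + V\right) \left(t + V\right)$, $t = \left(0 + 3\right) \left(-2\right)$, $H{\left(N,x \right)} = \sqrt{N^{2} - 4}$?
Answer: $16630 + 32640 \sqrt{3} \approx 73164.0$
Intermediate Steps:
$w = -816$ ($w = \left(-2\right) 408 = -816$)
$H{\left(N,x \right)} = \sqrt{-4 + N^{2}}$
$t = -6$ ($t = 3 \left(-2\right) = -6$)
$O{\left(V \right)} = 4 \left(-6 + V\right) \left(V + 2 \sqrt{3}\right)$ ($O{\left(V \right)} = 4 \left(\sqrt{-4 + 4^{2}} + V\right) \left(-6 + V\right) = 4 \left(\sqrt{-4 + 16} + V\right) \left(-6 + V\right) = 4 \left(\sqrt{12} + V\right) \left(-6 + V\right) = 4 \left(2 \sqrt{3} + V\right) \left(-6 + V\right) = 4 \left(V + 2 \sqrt{3}\right) \left(-6 + V\right) = 4 \left(-6 + V\right) \left(V + 2 \sqrt{3}\right)$)
$O{\left(1 \right)} w + 310 = \left(- 48 \sqrt{3} - 24 + 4 \cdot 1^{2} + 8 \cdot 1 \sqrt{3}\right) \left(-816\right) + 310 = \left(- 48 \sqrt{3} - 24 + 4 \cdot 1 + 8 \sqrt{3}\right) \left(-816\right) + 310 = \left(- 48 \sqrt{3} - 24 + 4 + 8 \sqrt{3}\right) \left(-816\right) + 310 = \left(-20 - 40 \sqrt{3}\right) \left(-816\right) + 310 = \left(16320 + 32640 \sqrt{3}\right) + 310 = 16630 + 32640 \sqrt{3}$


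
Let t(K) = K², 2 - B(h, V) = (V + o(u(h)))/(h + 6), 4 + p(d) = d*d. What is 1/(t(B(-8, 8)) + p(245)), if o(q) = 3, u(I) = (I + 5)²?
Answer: 4/240309 ≈ 1.6645e-5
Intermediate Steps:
u(I) = (5 + I)²
p(d) = -4 + d² (p(d) = -4 + d*d = -4 + d²)
B(h, V) = 2 - (3 + V)/(6 + h) (B(h, V) = 2 - (V + 3)/(h + 6) = 2 - (3 + V)/(6 + h))
1/(t(B(-8, 8)) + p(245)) = 1/(((9 - 1*8 + 2*(-8))/(6 - 8))² + (-4 + 245²)) = 1/(((9 - 8 - 16)/(-2))² + (-4 + 60025)) = 1/((-½*(-15))² + 60021) = 1/((15/2)² + 60021) = 1/(225/4 + 60021) = 1/(240309/4) = 4/240309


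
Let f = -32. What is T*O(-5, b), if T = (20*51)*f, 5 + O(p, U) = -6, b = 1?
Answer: 359040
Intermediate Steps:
O(p, U) = -11 (O(p, U) = -5 - 6 = -11)
T = -32640 (T = (20*51)*(-32) = 1020*(-32) = -32640)
T*O(-5, b) = -32640*(-11) = 359040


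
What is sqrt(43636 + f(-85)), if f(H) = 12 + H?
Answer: sqrt(43563) ≈ 208.72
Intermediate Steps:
sqrt(43636 + f(-85)) = sqrt(43636 + (12 - 85)) = sqrt(43636 - 73) = sqrt(43563)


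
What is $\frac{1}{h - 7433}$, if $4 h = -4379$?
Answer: $- \frac{4}{34111} \approx -0.00011726$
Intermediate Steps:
$h = - \frac{4379}{4}$ ($h = \frac{1}{4} \left(-4379\right) = - \frac{4379}{4} \approx -1094.8$)
$\frac{1}{h - 7433} = \frac{1}{- \frac{4379}{4} - 7433} = \frac{1}{- \frac{34111}{4}} = - \frac{4}{34111}$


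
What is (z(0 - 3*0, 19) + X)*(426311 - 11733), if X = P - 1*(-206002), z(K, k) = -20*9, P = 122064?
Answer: 135934322108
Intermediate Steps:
z(K, k) = -180
X = 328066 (X = 122064 - 1*(-206002) = 122064 + 206002 = 328066)
(z(0 - 3*0, 19) + X)*(426311 - 11733) = (-180 + 328066)*(426311 - 11733) = 327886*414578 = 135934322108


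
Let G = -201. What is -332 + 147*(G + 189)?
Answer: -2096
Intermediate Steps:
-332 + 147*(G + 189) = -332 + 147*(-201 + 189) = -332 + 147*(-12) = -332 - 1764 = -2096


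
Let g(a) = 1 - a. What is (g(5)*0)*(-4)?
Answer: 0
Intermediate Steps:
(g(5)*0)*(-4) = ((1 - 1*5)*0)*(-4) = ((1 - 5)*0)*(-4) = -4*0*(-4) = 0*(-4) = 0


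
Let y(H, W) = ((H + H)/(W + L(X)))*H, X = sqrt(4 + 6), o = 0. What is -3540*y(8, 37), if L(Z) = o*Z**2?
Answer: -453120/37 ≈ -12246.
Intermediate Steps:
X = sqrt(10) ≈ 3.1623
L(Z) = 0 (L(Z) = 0*Z**2 = 0)
y(H, W) = 2*H**2/W (y(H, W) = ((H + H)/(W + 0))*H = ((2*H)/W)*H = (2*H/W)*H = 2*H**2/W)
-3540*y(8, 37) = -7080*8**2/37 = -7080*64/37 = -3540*128/37 = -453120/37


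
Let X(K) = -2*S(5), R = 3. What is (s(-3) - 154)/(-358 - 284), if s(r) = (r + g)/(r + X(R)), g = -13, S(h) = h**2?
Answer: 4073/17013 ≈ 0.23941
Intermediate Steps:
X(K) = -50 (X(K) = -2*5**2 = -2*25 = -50)
s(r) = (-13 + r)/(-50 + r) (s(r) = (r - 13)/(r - 50) = (-13 + r)/(-50 + r))
(s(-3) - 154)/(-358 - 284) = ((-13 - 3)/(-50 - 3) - 154)/(-358 - 284) = (-16/(-53) - 154)/(-642) = (-1/53*(-16) - 154)*(-1/642) = (16/53 - 154)*(-1/642) = -8146/53*(-1/642) = 4073/17013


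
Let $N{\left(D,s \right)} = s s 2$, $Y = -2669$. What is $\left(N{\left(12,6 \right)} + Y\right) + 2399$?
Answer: $-198$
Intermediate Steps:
$N{\left(D,s \right)} = 2 s^{2}$ ($N{\left(D,s \right)} = s^{2} \cdot 2 = 2 s^{2}$)
$\left(N{\left(12,6 \right)} + Y\right) + 2399 = \left(2 \cdot 6^{2} - 2669\right) + 2399 = \left(2 \cdot 36 - 2669\right) + 2399 = \left(72 - 2669\right) + 2399 = -2597 + 2399 = -198$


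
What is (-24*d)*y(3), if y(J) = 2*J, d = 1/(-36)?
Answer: 4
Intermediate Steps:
d = -1/36 ≈ -0.027778
(-24*d)*y(3) = (-24*(-1/36))*(2*3) = (⅔)*6 = 4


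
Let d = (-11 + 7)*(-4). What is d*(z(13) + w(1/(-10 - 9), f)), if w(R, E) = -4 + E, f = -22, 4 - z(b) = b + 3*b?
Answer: -1184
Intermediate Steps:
d = 16 (d = -4*(-4) = 16)
z(b) = 4 - 4*b (z(b) = 4 - (b + 3*b) = 4 - 4*b)
d*(z(13) + w(1/(-10 - 9), f)) = 16*((4 - 4*13) + (-4 - 22)) = 16*((4 - 52) - 26) = 16*(-48 - 26) = 16*(-74) = -1184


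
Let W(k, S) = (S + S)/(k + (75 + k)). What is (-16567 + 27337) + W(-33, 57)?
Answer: 32348/3 ≈ 10783.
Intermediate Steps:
W(k, S) = 2*S/(75 + 2*k) (W(k, S) = (2*S)/(75 + 2*k) = 2*S/(75 + 2*k))
(-16567 + 27337) + W(-33, 57) = (-16567 + 27337) + 2*57/(75 + 2*(-33)) = 10770 + 2*57/(75 - 66) = 10770 + 2*57/9 = 10770 + 2*57*(⅑) = 10770 + 38/3 = 32348/3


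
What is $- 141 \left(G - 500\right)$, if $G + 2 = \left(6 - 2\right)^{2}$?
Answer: $68526$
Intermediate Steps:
$G = 14$ ($G = -2 + \left(6 - 2\right)^{2} = -2 + 4^{2} = -2 + 16 = 14$)
$- 141 \left(G - 500\right) = - 141 \left(14 - 500\right) = \left(-141\right) \left(-486\right) = 68526$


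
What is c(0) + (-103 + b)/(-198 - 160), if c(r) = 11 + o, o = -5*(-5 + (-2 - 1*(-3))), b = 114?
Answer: 11087/358 ≈ 30.969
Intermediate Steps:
o = 20 (o = -5*(-5 + (-2 + 3)) = -5*(-5 + 1) = -5*(-4) = 20)
c(r) = 31 (c(r) = 11 + 20 = 31)
c(0) + (-103 + b)/(-198 - 160) = 31 + (-103 + 114)/(-198 - 160) = 31 + 11/(-358) = 31 + 11*(-1/358) = 31 - 11/358 = 11087/358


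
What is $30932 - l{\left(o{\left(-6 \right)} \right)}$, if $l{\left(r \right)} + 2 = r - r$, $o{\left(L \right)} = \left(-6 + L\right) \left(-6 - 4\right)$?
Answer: $30934$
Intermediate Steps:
$o{\left(L \right)} = 60 - 10 L$ ($o{\left(L \right)} = \left(-6 + L\right) \left(-10\right) = 60 - 10 L$)
$l{\left(r \right)} = -2$ ($l{\left(r \right)} = -2 + \left(r - r\right) = -2 + 0 = -2$)
$30932 - l{\left(o{\left(-6 \right)} \right)} = 30932 - -2 = 30932 + 2 = 30934$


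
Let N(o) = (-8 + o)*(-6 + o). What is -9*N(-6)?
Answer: -1512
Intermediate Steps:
-9*N(-6) = -9*(48 + (-6)² - 14*(-6)) = -9*(48 + 36 + 84) = -9*168 = -1512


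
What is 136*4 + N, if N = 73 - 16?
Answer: 601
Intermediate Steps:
N = 57
136*4 + N = 136*4 + 57 = 544 + 57 = 601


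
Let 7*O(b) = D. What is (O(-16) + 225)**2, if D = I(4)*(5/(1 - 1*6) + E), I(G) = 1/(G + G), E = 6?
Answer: 158886025/3136 ≈ 50665.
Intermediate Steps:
I(G) = 1/(2*G)
D = 5/8 (D = ((1/2)/4)*(5/(1 - 1*6) + 6) = ((1/2)*(1/4))*(5/(1 - 6) + 6) = (5/(-5) + 6)/8 = (5*(-1/5) + 6)/8 = (-1 + 6)/8 = (1/8)*5 = 5/8 ≈ 0.62500)
O(b) = 5/56 (O(b) = (1/7)*(5/8) = 5/56)
(O(-16) + 225)**2 = (5/56 + 225)**2 = (12605/56)**2 = 158886025/3136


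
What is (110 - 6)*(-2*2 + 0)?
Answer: -416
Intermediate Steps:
(110 - 6)*(-2*2 + 0) = 104*(-4 + 0) = 104*(-4) = -416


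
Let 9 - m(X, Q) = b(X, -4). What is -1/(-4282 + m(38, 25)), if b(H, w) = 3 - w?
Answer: 1/4280 ≈ 0.00023364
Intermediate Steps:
m(X, Q) = 2 (m(X, Q) = 9 - (3 - 1*(-4)) = 9 - (3 + 4) = 9 - 1*7 = 9 - 7 = 2)
-1/(-4282 + m(38, 25)) = -1/(-4282 + 2) = -1/(-4280) = -1*(-1/4280) = 1/4280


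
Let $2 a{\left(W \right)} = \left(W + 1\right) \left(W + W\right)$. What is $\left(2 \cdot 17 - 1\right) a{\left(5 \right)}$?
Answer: $990$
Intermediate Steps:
$a{\left(W \right)} = W \left(1 + W\right)$ ($a{\left(W \right)} = \frac{\left(W + 1\right) \left(W + W\right)}{2} = \frac{\left(1 + W\right) 2 W}{2} = \frac{2 W \left(1 + W\right)}{2} = W \left(1 + W\right)$)
$\left(2 \cdot 17 - 1\right) a{\left(5 \right)} = \left(2 \cdot 17 - 1\right) 5 \left(1 + 5\right) = \left(34 - 1\right) 5 \cdot 6 = 33 \cdot 30 = 990$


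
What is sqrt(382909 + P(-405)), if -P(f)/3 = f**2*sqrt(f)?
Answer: sqrt(382909 - 4428675*I*sqrt(5)) ≈ 2268.6 - 2182.6*I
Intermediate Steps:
P(f) = -3*f**(5/2) (P(f) = -3*f**2*sqrt(f) = -3*f**(5/2))
sqrt(382909 + P(-405)) = sqrt(382909 - 4428675*I*sqrt(5))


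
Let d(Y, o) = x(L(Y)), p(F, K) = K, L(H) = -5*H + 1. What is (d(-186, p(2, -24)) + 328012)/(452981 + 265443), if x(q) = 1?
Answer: 46859/102632 ≈ 0.45657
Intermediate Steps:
L(H) = 1 - 5*H
d(Y, o) = 1
(d(-186, p(2, -24)) + 328012)/(452981 + 265443) = (1 + 328012)/(452981 + 265443) = 328013/718424 = 328013*(1/718424) = 46859/102632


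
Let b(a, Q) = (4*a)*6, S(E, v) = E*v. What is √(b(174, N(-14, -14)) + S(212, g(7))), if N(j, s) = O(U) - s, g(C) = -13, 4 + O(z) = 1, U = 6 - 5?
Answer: 2*√355 ≈ 37.683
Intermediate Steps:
U = 1
O(z) = -3 (O(z) = -4 + 1 = -3)
N(j, s) = -3 - s
b(a, Q) = 24*a
√(b(174, N(-14, -14)) + S(212, g(7))) = √(24*174 + 212*(-13)) = √(4176 - 2756) = √1420 = 2*√355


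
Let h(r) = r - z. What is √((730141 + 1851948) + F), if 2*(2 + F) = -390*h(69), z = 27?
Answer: √2573897 ≈ 1604.3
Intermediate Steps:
h(r) = -27 + r (h(r) = r - 1*27 = r - 27 = -27 + r)
F = -8192 (F = -2 + (-390*(-27 + 69))/2 = -2 + (-390*42)/2 = -2 + (½)*(-16380) = -2 - 8190 = -8192)
√((730141 + 1851948) + F) = √((730141 + 1851948) - 8192) = √(2582089 - 8192) = √2573897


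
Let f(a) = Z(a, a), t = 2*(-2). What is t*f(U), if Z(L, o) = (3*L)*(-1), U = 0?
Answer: 0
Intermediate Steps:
t = -4
Z(L, o) = -3*L
f(a) = -3*a
t*f(U) = -(-12)*0 = -4*0 = 0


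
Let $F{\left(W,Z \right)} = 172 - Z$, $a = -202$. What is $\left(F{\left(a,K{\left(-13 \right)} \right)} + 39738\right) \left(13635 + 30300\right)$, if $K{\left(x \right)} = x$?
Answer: $1754017005$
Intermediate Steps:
$\left(F{\left(a,K{\left(-13 \right)} \right)} + 39738\right) \left(13635 + 30300\right) = \left(\left(172 - -13\right) + 39738\right) \left(13635 + 30300\right) = \left(\left(172 + 13\right) + 39738\right) 43935 = \left(185 + 39738\right) 43935 = 39923 \cdot 43935 = 1754017005$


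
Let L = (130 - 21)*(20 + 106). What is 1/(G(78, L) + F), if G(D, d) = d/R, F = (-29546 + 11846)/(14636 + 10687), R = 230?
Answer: 42205/2490689 ≈ 0.016945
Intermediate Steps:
L = 13734 (L = 109*126 = 13734)
F = -5900/8441 (F = -17700/25323 = -17700*1/25323 = -5900/8441 ≈ -0.69897)
G(D, d) = d/230
1/(G(78, L) + F) = 1/((1/230)*13734 - 5900/8441) = 1/(6867/115 - 5900/8441) = 1/(2490689/42205) = 42205/2490689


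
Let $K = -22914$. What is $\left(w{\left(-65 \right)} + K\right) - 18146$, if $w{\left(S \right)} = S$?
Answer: $-41125$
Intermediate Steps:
$\left(w{\left(-65 \right)} + K\right) - 18146 = \left(-65 - 22914\right) - 18146 = -22979 - 18146 = -41125$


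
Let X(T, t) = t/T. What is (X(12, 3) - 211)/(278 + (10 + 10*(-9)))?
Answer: -281/264 ≈ -1.0644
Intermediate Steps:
(X(12, 3) - 211)/(278 + (10 + 10*(-9))) = (3/12 - 211)/(278 + (10 + 10*(-9))) = (3*(1/12) - 211)/(278 + (10 - 90)) = (¼ - 211)/(278 - 80) = -843/4/198 = -843/4*1/198 = -281/264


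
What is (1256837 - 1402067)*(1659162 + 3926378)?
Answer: -811187974200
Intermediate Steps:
(1256837 - 1402067)*(1659162 + 3926378) = -145230*5585540 = -811187974200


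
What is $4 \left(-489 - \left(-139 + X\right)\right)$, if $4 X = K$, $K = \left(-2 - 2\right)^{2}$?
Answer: $-1416$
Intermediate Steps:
$K = 16$ ($K = \left(-4\right)^{2} = 16$)
$X = 4$ ($X = \frac{1}{4} \cdot 16 = 4$)
$4 \left(-489 - \left(-139 + X\right)\right) = 4 \left(-489 + \left(139 - 4\right)\right) = 4 \left(-489 + 135\right) = 4 \left(-354\right) = -1416$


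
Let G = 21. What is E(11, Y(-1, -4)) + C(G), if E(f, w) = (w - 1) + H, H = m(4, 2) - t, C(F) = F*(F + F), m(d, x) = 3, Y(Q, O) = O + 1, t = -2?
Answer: 883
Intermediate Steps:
Y(Q, O) = 1 + O
C(F) = 2*F**2 (C(F) = F*(2*F) = 2*F**2)
H = 5 (H = 3 - 1*(-2) = 3 + 2 = 5)
E(f, w) = 4 + w (E(f, w) = (w - 1) + 5 = (-1 + w) + 5 = 4 + w)
E(11, Y(-1, -4)) + C(G) = (4 + (1 - 4)) + 2*21**2 = (4 - 3) + 2*441 = 1 + 882 = 883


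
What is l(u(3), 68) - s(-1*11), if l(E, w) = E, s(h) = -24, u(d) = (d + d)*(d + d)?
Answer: 60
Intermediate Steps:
u(d) = 4*d² (u(d) = (2*d)*(2*d) = 4*d²)
l(u(3), 68) - s(-1*11) = 4*3² - 1*(-24) = 4*9 + 24 = 36 + 24 = 60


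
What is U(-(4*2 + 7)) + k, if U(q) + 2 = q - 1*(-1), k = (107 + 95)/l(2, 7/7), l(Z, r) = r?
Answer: 186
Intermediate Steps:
k = 202 (k = (107 + 95)/((7/7)) = 202/(7*(⅐)) = 202/1 = 1*202 = 202)
U(q) = -1 + q (U(q) = -2 + (q - 1*(-1)) = -2 + (q + 1) = -2 + (1 + q) = -1 + q)
U(-(4*2 + 7)) + k = (-1 - (4*2 + 7)) + 202 = (-1 - (8 + 7)) + 202 = (-1 - 1*15) + 202 = (-1 - 15) + 202 = -16 + 202 = 186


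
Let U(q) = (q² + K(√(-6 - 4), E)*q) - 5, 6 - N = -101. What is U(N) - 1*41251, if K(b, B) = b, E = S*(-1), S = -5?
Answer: -29807 + 107*I*√10 ≈ -29807.0 + 338.36*I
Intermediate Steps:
N = 107 (N = 6 - 1*(-101) = 6 + 101 = 107)
E = 5 (E = -5*(-1) = 5)
U(q) = -5 + q² + I*q*√10 (U(q) = (q² + √(-6 - 4)*q) - 5 = (q² + √(-10)*q) - 5 = (q² + (I*√10)*q) - 5 = (q² + I*q*√10) - 5 = -5 + q² + I*q*√10)
U(N) - 1*41251 = (-5 + 107² + I*107*√10) - 1*41251 = (-5 + 11449 + 107*I*√10) - 41251 = (11444 + 107*I*√10) - 41251 = -29807 + 107*I*√10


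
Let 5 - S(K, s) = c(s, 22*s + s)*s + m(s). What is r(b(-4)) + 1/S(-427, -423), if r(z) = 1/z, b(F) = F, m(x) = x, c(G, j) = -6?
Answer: -1057/4220 ≈ -0.25047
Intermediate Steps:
S(K, s) = 5 + 5*s (S(K, s) = 5 - (-6*s + s) = 5 - (-5)*s = 5 + 5*s)
r(b(-4)) + 1/S(-427, -423) = 1/(-4) + 1/(5 + 5*(-423)) = -¼ + 1/(5 - 2115) = -¼ + 1/(-2110) = -¼ - 1/2110 = -1057/4220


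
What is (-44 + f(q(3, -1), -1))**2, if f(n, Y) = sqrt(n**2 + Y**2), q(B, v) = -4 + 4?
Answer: 1849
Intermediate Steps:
q(B, v) = 0
f(n, Y) = sqrt(Y**2 + n**2)
(-44 + f(q(3, -1), -1))**2 = (-44 + sqrt((-1)**2 + 0**2))**2 = (-44 + sqrt(1 + 0))**2 = (-44 + sqrt(1))**2 = (-44 + 1)**2 = (-43)**2 = 1849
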